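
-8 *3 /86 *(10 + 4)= -168 /43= -3.91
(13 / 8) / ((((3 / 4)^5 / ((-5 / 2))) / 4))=-16640 / 243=-68.48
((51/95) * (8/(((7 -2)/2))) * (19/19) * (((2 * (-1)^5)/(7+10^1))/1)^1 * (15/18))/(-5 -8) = 16/1235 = 0.01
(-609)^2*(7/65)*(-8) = -20769336/65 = -319528.25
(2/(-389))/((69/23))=-2/1167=-0.00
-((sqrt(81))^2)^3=-531441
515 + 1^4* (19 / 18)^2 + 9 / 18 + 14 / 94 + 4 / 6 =7879421 / 15228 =517.43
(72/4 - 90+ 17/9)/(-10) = 631/90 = 7.01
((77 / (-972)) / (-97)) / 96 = 77 / 9051264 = 0.00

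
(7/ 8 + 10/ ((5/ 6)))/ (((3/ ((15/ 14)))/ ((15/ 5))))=1545/ 112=13.79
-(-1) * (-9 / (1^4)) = -9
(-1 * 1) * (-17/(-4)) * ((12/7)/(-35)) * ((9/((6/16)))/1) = 1224/245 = 5.00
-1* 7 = -7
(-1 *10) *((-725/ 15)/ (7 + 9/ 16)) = 23200/ 363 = 63.91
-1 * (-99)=99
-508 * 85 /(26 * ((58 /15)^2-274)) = 2428875 /378859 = 6.41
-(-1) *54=54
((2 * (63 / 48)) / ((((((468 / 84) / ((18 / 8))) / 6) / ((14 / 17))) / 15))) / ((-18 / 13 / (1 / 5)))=-3087 / 272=-11.35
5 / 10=1 / 2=0.50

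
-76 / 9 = -8.44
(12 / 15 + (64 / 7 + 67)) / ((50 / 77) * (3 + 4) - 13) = -29623 / 3255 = -9.10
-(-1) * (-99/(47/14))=-1386/47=-29.49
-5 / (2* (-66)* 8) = 5 / 1056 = 0.00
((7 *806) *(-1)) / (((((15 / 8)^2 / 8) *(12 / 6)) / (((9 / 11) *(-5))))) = 26260.95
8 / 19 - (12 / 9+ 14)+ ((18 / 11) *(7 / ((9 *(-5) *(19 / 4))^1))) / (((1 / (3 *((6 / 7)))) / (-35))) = -10.09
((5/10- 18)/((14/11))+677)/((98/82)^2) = 637099/1372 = 464.36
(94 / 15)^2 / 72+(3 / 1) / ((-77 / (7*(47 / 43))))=473807 / 1915650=0.25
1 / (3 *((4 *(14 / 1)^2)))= 0.00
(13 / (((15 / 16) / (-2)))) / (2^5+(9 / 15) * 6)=-0.78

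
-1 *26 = -26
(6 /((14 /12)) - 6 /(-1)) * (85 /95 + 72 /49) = 171678 /6517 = 26.34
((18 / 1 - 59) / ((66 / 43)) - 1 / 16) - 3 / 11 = -14281 / 528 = -27.05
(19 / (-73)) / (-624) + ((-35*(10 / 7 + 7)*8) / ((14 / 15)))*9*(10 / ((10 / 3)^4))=-2938854943 / 1594320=-1843.33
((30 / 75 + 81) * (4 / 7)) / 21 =1628 / 735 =2.21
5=5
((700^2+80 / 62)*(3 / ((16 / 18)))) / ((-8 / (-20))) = 256331925 / 62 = 4134385.89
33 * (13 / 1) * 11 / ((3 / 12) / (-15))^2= 16988400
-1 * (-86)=86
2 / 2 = 1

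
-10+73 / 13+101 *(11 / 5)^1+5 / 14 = 198537 / 910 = 218.17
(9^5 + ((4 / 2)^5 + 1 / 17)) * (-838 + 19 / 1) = -822585582 / 17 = -48387387.18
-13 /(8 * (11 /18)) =-117 /44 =-2.66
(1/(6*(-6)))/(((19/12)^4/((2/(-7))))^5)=3407786659953311219712/631774683900974919355727586007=0.00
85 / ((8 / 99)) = 8415 / 8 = 1051.88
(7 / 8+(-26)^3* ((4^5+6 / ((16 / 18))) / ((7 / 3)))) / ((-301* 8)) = 62113577 / 19264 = 3224.33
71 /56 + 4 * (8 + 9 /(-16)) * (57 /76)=2641 /112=23.58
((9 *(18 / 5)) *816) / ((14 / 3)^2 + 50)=34992 / 95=368.34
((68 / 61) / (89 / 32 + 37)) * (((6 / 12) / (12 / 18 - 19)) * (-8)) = 26112 / 4270915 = 0.01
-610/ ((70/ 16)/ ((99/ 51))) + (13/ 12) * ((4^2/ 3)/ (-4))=-272.10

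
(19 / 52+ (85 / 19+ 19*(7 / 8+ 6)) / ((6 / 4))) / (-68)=-44673 / 33592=-1.33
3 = 3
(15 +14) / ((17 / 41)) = 1189 / 17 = 69.94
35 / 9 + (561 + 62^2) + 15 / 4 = 158855 / 36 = 4412.64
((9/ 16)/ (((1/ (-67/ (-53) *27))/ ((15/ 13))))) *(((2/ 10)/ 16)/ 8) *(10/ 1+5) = 732645/ 1411072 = 0.52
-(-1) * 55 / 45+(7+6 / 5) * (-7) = -2528 / 45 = -56.18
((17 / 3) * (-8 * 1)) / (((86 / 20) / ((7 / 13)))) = -9520 / 1677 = -5.68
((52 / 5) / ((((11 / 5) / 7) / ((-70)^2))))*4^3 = 10377309.09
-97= -97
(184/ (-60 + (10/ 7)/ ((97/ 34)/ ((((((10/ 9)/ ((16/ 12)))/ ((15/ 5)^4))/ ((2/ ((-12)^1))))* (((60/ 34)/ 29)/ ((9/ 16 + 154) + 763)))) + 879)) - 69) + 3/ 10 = -16783521761001/ 233862356510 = -71.77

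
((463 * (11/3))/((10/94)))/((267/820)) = 39256844/801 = 49009.79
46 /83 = 0.55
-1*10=-10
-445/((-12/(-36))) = -1335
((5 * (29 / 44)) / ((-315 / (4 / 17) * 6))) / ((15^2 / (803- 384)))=-12151 / 15904350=-0.00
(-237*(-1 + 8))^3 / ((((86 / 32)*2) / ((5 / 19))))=-182641367160 / 817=-223551244.99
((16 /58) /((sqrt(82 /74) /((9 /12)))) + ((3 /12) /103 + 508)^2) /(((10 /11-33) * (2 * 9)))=-481857576299 /1078553376-11 * sqrt(1517) /1259151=-446.76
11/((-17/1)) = -11/17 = -0.65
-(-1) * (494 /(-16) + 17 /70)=-8577 /280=-30.63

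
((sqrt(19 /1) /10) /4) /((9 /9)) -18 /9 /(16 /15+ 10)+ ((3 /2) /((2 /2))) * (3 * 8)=sqrt(19) /40+ 2973 /83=35.93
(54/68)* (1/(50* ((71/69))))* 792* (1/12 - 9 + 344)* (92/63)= 1263502746/211225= 5981.79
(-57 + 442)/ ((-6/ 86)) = -16555/ 3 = -5518.33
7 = 7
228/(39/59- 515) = -0.44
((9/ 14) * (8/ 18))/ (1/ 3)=6/ 7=0.86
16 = 16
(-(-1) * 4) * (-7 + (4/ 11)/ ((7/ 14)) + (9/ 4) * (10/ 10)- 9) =-52.09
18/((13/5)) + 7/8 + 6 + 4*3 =25.80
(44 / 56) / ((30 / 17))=187 / 420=0.45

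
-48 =-48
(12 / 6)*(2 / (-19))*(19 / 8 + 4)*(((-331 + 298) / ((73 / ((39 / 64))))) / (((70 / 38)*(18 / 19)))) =138567 / 654080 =0.21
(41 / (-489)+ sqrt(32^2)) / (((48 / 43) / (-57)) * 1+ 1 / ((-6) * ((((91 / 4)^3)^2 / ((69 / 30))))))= -36204274176826878395 / 22215048276287312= -1629.72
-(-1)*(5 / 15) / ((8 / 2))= 1 / 12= 0.08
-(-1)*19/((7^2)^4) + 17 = 98001636/5764801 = 17.00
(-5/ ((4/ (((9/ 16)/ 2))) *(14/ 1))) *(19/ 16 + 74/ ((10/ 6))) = -4689/ 4096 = -1.14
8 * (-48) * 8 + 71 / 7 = -21433 / 7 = -3061.86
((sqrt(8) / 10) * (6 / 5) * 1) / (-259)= -6 * sqrt(2) / 6475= -0.00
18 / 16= 9 / 8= 1.12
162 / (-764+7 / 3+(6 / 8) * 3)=-0.21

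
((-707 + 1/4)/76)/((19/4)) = -2827/1444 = -1.96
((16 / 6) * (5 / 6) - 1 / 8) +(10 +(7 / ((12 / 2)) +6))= 1387 / 72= 19.26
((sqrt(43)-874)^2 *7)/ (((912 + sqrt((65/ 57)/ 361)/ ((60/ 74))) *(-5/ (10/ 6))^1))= -860152504311360/ 440094759149-2457688 *sqrt(159315)/ 440094759149 + 1074070114 *sqrt(3705)/ 440094759149 + 1968201573120 *sqrt(43)/ 440094759149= -1925.00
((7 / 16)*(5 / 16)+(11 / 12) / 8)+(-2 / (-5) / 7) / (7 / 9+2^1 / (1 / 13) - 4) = 1398599 / 5510400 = 0.25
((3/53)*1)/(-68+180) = 0.00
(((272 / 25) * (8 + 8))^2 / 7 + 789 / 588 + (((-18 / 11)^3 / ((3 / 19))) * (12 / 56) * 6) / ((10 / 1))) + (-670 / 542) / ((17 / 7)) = 3249807242922479 / 751159832500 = 4326.39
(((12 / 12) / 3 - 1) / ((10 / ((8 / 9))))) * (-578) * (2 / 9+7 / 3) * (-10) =-875.33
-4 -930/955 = -950/191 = -4.97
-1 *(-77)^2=-5929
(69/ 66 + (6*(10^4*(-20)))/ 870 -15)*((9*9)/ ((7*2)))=-72001143/ 8932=-8061.03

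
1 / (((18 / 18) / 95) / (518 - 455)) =5985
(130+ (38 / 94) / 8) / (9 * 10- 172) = -48899 / 30832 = -1.59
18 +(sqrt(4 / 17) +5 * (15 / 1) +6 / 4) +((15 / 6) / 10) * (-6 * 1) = 2 * sqrt(17) / 17 +93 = 93.49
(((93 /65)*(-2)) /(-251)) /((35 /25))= 186 /22841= 0.01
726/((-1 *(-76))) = 363/38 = 9.55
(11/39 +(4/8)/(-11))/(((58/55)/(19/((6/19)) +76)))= 28595/936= 30.55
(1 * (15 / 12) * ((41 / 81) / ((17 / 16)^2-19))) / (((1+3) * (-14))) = 328 / 518805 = 0.00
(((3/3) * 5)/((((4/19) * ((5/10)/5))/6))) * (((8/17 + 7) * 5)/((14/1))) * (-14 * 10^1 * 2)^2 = 5067300000/17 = 298076470.59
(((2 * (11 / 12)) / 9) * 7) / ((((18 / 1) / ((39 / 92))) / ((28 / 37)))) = 0.03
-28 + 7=-21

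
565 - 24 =541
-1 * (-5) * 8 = 40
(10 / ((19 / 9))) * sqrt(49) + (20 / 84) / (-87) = 1150915 / 34713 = 33.16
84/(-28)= -3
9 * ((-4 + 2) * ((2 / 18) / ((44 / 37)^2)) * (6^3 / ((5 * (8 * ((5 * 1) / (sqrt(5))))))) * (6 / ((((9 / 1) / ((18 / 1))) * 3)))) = -36963 * sqrt(5) / 6050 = -13.66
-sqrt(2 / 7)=-sqrt(14) / 7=-0.53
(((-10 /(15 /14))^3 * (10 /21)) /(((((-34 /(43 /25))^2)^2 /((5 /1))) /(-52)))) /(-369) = -69688839584 /39005612015625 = -0.00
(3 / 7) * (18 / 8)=0.96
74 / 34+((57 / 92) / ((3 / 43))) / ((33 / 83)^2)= 99388277 / 1703196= 58.35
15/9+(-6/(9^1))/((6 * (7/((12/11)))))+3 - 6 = -1.35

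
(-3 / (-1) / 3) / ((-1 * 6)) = -1 / 6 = -0.17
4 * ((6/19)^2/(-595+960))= 0.00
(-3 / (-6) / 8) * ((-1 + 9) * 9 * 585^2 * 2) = 3080025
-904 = -904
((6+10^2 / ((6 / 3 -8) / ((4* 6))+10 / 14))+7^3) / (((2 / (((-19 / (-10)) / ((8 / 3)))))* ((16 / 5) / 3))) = 1254627 / 6656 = 188.50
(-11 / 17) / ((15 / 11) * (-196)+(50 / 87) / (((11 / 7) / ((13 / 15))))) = 31581 / 13029310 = 0.00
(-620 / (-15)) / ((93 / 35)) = 140 / 9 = 15.56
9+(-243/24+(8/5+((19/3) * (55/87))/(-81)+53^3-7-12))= 125880638999/845640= 148858.43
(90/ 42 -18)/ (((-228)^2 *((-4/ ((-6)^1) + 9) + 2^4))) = -37/ 3113264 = -0.00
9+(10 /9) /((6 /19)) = 338 /27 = 12.52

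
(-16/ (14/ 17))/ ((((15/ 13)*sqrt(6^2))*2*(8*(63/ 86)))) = -9503/ 39690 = -0.24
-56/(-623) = 8/89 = 0.09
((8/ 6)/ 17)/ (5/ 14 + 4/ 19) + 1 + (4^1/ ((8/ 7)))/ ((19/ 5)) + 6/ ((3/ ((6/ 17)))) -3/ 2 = 185108/ 146319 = 1.27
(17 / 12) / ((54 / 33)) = 187 / 216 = 0.87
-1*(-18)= 18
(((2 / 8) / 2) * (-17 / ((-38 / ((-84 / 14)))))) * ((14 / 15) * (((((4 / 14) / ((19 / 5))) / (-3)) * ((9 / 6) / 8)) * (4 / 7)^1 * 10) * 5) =425 / 10108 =0.04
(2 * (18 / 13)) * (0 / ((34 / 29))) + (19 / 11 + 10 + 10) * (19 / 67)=4541 / 737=6.16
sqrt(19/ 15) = sqrt(285)/ 15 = 1.13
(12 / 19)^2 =144 / 361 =0.40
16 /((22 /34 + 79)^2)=1156 /458329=0.00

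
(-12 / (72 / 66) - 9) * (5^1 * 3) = -300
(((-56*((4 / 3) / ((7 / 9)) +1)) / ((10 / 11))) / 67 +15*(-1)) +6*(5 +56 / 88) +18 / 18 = 63834 / 3685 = 17.32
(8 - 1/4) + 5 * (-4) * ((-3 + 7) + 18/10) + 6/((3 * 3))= -1291/12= -107.58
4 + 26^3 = 17580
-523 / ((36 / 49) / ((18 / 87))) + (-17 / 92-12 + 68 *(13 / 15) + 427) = 4355069 / 13340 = 326.47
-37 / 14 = -2.64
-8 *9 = -72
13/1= 13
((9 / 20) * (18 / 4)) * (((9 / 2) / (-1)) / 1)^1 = -729 / 80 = -9.11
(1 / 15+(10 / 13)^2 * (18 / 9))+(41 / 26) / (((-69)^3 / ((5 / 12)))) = 8328346843 / 6662162520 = 1.25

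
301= 301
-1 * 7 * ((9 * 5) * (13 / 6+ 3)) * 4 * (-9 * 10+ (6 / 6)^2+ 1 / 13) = 7525560 / 13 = 578889.23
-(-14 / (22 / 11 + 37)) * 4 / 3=56 / 117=0.48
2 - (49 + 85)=-132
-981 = -981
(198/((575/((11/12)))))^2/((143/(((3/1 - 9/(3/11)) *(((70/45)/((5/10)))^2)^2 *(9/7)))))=-58436224/23209875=-2.52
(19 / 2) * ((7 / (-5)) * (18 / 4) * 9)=-10773 / 20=-538.65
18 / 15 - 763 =-3809 / 5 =-761.80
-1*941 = -941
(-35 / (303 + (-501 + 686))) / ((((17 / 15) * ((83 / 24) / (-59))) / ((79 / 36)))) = 2.37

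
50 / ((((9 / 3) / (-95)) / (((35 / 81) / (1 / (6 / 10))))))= -33250 / 81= -410.49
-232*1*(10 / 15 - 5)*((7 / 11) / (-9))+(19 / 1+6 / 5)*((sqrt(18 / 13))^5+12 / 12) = -5.31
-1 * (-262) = 262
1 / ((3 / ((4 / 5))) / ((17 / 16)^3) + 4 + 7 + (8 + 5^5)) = 4913 / 15461832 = 0.00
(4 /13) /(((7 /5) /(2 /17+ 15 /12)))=465 /1547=0.30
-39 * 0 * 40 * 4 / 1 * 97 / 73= 0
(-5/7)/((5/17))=-17/7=-2.43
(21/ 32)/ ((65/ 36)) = 189/ 520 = 0.36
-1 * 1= -1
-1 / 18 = -0.06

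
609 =609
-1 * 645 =-645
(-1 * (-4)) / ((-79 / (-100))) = 400 / 79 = 5.06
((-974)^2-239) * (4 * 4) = 15174992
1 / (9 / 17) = 1.89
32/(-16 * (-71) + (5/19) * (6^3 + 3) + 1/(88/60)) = 13376/499223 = 0.03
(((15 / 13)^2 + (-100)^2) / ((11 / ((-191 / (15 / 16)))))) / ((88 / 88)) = -1033065520 / 5577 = -185236.78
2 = 2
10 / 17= 0.59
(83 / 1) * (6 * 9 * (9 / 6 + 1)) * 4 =44820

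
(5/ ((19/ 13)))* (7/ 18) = 455/ 342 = 1.33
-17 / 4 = -4.25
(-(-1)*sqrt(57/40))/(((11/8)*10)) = sqrt(570)/275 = 0.09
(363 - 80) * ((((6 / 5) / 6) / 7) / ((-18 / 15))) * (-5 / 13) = 1415 / 546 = 2.59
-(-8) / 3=8 / 3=2.67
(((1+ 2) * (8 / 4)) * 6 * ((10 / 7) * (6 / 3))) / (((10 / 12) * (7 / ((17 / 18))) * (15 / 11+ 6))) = 2992 / 1323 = 2.26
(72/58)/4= 0.31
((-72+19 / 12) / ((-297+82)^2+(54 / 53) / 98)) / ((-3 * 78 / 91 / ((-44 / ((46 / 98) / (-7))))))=57958015115 / 149097569184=0.39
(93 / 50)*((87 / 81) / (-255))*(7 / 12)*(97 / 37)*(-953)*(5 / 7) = 83104459 / 10189800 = 8.16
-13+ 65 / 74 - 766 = -57581 / 74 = -778.12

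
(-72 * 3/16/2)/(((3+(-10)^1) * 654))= 0.00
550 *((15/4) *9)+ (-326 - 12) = 36449/2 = 18224.50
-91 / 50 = -1.82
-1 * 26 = -26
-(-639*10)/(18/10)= 3550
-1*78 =-78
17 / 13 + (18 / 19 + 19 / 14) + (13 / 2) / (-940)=11719063 / 3250520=3.61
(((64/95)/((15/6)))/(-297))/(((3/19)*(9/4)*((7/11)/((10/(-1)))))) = 1024/25515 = 0.04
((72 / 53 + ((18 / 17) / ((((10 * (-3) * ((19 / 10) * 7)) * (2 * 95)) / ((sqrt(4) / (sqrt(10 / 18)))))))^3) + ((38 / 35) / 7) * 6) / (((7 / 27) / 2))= 1605096 / 90895 - 314928 * sqrt(5) / 1734245401439228125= 17.66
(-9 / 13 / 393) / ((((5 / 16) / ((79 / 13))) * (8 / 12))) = -5688 / 110695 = -0.05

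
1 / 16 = 0.06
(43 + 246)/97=289/97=2.98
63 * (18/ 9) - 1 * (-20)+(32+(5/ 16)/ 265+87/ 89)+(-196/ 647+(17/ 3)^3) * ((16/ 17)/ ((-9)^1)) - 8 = 30657468507197/ 201718316304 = 151.98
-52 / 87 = -0.60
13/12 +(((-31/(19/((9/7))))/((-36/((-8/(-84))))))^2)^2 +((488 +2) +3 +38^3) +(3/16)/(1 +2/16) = 53907455722713697381/973651921932816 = 55366.25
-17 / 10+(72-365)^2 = 85847.30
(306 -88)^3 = 10360232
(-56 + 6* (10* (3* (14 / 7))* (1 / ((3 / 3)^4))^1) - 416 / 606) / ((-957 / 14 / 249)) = -1104.86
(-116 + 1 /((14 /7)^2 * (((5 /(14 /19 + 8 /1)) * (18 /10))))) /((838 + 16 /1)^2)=-649 /4088952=-0.00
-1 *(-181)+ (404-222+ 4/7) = 2545/7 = 363.57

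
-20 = -20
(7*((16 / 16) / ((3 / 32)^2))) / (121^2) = 7168 / 131769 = 0.05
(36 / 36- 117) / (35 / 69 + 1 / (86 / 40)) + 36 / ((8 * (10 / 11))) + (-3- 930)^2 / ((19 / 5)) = 10040428713 / 43852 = 228961.71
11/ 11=1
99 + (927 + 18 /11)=11304 /11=1027.64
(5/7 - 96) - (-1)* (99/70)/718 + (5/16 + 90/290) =-551888191/5830160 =-94.66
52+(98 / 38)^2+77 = 48970 / 361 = 135.65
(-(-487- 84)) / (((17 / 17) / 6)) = 3426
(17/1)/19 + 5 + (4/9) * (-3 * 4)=32/57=0.56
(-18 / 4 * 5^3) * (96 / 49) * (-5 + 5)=0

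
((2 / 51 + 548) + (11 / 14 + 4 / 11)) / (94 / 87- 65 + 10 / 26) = -1626124279 / 188124244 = -8.64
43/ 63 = 0.68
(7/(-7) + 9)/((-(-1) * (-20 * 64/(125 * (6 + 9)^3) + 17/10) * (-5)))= -270000/286363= -0.94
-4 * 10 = -40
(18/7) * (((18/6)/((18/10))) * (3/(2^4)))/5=9/56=0.16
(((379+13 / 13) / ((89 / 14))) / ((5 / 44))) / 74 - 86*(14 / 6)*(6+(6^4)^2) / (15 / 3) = -1109886262324 / 16465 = -67408822.49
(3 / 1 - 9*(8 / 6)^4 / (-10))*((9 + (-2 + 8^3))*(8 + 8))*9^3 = 35380022.40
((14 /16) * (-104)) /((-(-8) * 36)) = -91 /288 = -0.32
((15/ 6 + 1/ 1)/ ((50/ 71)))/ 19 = 0.26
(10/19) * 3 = 30/19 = 1.58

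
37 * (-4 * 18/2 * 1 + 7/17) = -22385/17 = -1316.76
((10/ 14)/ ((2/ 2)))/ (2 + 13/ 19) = 95/ 357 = 0.27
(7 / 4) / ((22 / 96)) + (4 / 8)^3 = 683 / 88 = 7.76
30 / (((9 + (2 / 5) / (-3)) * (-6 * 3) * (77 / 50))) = -1250 / 10241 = -0.12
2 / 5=0.40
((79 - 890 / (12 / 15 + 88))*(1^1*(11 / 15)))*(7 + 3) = 168443 / 333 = 505.83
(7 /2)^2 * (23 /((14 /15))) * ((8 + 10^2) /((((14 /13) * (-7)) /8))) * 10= -2421900 /7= -345985.71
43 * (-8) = -344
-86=-86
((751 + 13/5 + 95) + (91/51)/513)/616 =1.38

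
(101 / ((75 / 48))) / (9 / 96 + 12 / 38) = 982528 / 6225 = 157.84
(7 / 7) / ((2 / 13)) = 13 / 2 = 6.50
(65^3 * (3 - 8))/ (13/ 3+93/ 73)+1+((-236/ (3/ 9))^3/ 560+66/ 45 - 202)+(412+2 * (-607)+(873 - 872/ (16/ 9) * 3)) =-113495871161/ 128940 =-880222.36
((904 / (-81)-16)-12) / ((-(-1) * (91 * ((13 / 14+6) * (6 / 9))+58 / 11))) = -34892 / 379215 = -0.09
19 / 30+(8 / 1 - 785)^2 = 18111889 / 30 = 603729.63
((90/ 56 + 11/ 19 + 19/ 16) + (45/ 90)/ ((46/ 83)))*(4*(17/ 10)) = 3557641/ 122360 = 29.08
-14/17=-0.82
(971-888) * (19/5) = 1577/5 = 315.40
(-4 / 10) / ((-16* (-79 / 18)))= -9 / 1580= -0.01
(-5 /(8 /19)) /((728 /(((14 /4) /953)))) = -95 /1585792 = -0.00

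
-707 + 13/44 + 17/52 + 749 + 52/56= 87189/2002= 43.55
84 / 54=14 / 9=1.56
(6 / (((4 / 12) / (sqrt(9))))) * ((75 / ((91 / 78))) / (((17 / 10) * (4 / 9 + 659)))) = 437400 / 141253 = 3.10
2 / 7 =0.29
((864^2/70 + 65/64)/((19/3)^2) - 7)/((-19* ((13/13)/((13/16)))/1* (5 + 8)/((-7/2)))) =209350843/70236160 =2.98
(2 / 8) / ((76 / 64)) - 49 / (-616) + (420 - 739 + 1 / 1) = -317.71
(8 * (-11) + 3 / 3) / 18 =-29 / 6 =-4.83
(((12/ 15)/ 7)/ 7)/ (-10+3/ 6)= -8/ 4655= -0.00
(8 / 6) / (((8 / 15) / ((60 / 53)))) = 150 / 53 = 2.83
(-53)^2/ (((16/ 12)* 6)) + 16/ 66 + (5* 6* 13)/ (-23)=2030543/ 6072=334.41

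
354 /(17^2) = 354 /289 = 1.22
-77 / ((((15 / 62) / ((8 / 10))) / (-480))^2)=-4849467392 / 25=-193978695.68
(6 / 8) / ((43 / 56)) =0.98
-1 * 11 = -11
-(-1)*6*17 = 102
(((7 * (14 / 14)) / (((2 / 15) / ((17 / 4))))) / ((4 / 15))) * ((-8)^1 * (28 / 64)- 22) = -1365525 / 64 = -21336.33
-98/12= -49/6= -8.17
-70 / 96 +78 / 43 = 2239 / 2064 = 1.08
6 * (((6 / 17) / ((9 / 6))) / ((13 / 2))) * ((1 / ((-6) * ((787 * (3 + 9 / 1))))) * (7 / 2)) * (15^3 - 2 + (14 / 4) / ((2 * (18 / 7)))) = -130795 / 2889864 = -0.05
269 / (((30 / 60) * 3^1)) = 538 / 3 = 179.33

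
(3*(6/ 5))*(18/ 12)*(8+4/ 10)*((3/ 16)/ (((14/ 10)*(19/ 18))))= 5.76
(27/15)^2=81/25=3.24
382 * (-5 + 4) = -382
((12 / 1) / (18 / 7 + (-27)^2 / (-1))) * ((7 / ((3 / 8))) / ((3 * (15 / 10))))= -3136 / 45765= -0.07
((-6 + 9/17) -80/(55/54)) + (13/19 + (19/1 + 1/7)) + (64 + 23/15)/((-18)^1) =-455488073/6715170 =-67.83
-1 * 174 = -174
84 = 84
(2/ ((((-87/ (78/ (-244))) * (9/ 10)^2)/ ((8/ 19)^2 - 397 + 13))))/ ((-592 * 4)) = 2814500/ 1913911173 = 0.00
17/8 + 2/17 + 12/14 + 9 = 11519/952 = 12.10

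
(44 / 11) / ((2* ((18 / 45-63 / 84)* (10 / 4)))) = -16 / 7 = -2.29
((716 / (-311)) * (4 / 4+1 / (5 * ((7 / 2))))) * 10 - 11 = -76931 / 2177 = -35.34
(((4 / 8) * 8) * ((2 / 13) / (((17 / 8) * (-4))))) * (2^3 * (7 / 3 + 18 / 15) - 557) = 126896 / 3315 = 38.28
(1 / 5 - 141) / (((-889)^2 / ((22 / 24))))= -1936 / 11854815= -0.00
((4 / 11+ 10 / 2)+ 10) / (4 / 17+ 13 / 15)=13.94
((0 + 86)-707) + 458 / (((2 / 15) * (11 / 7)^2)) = 93174 / 121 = 770.03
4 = 4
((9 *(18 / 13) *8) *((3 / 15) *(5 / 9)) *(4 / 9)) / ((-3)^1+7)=16 / 13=1.23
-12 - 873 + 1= -884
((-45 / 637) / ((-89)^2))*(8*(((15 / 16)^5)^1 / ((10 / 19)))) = -129853125 / 1322693951488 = -0.00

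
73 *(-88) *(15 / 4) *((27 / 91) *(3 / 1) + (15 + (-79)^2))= -13716291930 / 91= -150728482.75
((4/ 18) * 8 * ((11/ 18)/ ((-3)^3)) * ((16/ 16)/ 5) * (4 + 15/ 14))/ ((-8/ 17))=13277/ 153090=0.09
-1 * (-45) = 45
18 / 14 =9 / 7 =1.29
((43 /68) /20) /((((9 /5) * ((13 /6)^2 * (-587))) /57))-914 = -6165667307 /6745804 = -914.00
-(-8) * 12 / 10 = 48 / 5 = 9.60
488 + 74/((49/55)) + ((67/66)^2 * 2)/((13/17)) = 796021685/1387386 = 573.76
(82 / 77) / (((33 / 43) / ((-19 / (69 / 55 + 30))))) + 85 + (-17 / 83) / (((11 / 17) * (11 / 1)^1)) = 84.13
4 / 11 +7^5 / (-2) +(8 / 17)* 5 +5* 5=-3132543 / 374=-8375.78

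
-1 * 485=-485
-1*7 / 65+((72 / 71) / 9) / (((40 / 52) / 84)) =56287 / 4615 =12.20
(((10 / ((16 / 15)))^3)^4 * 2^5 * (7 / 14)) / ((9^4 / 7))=33795833587646484375 / 4294967296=7868705687.03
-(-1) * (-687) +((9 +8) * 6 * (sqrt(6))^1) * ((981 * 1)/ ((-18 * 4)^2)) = -639.72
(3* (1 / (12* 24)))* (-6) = -1 / 16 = -0.06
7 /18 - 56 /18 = -49 /18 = -2.72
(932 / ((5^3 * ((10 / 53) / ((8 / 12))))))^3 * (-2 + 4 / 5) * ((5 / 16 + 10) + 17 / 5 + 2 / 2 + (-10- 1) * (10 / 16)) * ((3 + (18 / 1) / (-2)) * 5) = 5158834.37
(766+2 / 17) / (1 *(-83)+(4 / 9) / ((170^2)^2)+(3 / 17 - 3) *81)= -2.46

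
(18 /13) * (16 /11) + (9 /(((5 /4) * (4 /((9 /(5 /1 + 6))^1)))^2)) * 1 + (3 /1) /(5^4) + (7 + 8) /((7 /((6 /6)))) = 30298383 /6881875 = 4.40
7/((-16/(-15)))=105/16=6.56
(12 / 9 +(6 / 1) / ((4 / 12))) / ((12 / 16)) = 232 / 9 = 25.78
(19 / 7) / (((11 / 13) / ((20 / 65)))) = 76 / 77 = 0.99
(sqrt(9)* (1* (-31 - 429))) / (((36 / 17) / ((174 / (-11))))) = 113390 / 11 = 10308.18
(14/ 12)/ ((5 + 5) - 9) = 7/ 6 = 1.17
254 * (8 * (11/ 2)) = 11176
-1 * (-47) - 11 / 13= 600 / 13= 46.15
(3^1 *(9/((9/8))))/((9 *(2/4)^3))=64/3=21.33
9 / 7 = 1.29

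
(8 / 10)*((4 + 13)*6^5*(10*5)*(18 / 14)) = 47589120 / 7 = 6798445.71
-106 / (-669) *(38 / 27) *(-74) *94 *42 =-392262752 / 6021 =-65149.10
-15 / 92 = -0.16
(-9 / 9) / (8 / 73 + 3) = -73 / 227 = -0.32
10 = 10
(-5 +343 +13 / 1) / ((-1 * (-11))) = 351 / 11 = 31.91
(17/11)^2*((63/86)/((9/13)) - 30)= -719321/10406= -69.13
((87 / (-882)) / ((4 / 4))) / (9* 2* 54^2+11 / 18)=-87 / 46294955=-0.00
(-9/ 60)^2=9/ 400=0.02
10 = 10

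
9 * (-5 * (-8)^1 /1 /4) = 90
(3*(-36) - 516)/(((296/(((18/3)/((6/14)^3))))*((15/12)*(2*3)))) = -35672/1665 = -21.42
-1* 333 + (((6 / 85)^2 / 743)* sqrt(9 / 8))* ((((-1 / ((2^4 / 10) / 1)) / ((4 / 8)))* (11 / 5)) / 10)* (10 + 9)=-333 - 5643* sqrt(2) / 214727000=-333.00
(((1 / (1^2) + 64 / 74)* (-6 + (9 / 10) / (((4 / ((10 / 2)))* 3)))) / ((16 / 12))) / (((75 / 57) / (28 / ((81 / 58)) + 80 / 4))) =-354407 / 1480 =-239.46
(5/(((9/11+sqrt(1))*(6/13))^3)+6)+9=8108207/345600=23.46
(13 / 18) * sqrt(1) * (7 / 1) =91 / 18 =5.06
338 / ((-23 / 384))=-129792 / 23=-5643.13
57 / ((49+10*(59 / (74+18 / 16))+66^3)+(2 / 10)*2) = 57095 / 288032509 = 0.00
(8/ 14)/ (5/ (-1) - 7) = -1/ 21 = -0.05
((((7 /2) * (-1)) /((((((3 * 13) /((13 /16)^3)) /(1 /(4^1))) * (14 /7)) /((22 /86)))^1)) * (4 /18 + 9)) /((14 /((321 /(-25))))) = 0.01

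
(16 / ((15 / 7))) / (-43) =-112 / 645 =-0.17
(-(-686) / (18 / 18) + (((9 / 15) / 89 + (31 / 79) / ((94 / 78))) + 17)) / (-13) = -1162105499 / 21479705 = -54.10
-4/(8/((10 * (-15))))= 75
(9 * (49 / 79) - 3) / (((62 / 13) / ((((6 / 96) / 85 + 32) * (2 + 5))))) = 11881233 / 97960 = 121.29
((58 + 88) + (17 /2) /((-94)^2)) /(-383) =-2580129 /6768376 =-0.38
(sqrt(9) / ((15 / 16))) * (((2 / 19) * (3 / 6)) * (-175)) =-560 / 19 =-29.47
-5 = -5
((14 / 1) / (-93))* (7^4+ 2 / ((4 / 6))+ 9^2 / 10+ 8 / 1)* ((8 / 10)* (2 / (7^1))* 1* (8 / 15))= -172096 / 3875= -44.41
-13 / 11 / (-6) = 13 / 66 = 0.20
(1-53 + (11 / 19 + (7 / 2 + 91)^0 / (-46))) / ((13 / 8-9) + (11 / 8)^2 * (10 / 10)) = 479584 / 51129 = 9.38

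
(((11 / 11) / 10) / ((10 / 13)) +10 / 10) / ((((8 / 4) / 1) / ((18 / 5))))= 1017 / 500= 2.03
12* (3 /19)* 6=216 /19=11.37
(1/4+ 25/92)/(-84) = -1/161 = -0.01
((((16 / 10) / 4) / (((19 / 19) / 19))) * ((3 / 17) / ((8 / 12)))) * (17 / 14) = 171 / 70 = 2.44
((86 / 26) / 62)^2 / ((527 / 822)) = 759939 / 171179086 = 0.00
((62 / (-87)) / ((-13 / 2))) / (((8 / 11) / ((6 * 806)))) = 21142 / 29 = 729.03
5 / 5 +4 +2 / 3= 17 / 3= 5.67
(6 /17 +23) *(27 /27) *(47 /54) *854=7967393 /459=17358.15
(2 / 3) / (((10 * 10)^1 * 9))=1 / 1350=0.00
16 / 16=1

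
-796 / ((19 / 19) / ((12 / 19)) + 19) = -9552 / 247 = -38.67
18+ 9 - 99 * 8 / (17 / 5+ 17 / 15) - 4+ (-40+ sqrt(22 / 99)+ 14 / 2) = -3140 / 17+ sqrt(2) / 3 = -184.23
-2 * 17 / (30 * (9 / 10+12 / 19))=-646 / 873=-0.74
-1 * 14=-14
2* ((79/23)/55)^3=986078/2024284625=0.00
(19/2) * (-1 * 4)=-38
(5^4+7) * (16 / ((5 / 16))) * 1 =161792 / 5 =32358.40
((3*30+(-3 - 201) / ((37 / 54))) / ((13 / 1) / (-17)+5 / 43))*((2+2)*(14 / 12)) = 4369918 / 2923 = 1495.01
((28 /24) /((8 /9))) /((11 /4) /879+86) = 18459 /1209548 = 0.02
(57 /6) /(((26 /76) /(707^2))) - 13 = 180445320 /13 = 13880409.23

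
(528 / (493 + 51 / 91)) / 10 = 12012 / 112285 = 0.11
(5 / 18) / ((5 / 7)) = 7 / 18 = 0.39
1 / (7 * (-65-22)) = -1 / 609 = -0.00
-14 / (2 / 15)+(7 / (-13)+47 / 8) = -10365 / 104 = -99.66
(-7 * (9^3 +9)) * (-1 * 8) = 41328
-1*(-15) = 15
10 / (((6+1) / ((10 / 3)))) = 100 / 21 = 4.76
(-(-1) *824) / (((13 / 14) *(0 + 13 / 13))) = 11536 / 13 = 887.38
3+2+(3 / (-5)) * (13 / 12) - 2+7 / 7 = 67 / 20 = 3.35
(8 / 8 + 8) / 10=0.90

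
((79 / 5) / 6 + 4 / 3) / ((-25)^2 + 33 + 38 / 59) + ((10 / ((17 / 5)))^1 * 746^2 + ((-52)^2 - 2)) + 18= 32493224351357 / 19818600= 1639531.77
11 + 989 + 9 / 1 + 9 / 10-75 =934.90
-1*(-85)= 85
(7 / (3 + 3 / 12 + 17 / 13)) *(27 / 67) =3276 / 5293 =0.62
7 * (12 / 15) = 28 / 5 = 5.60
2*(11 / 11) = 2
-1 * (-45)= 45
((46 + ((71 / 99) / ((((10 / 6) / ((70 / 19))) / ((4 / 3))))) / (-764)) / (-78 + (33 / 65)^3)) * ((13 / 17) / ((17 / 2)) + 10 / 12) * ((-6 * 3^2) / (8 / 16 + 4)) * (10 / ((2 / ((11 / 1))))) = 359.96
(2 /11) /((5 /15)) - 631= -630.45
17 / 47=0.36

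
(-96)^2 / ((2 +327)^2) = 9216 / 108241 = 0.09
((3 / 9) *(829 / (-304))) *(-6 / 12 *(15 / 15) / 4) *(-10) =-4145 / 3648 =-1.14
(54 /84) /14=0.05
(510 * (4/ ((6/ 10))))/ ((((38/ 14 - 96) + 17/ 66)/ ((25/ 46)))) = -19635000/ 988517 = -19.86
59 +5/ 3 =182/ 3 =60.67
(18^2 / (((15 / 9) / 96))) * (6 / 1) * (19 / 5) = 10637568 / 25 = 425502.72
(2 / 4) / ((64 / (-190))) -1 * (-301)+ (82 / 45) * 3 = 292783 / 960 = 304.98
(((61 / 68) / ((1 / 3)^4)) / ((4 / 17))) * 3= 14823 / 16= 926.44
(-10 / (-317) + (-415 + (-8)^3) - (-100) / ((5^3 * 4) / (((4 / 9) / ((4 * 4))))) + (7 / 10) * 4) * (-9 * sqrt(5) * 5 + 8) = -21093094 / 2853 + 52732735 * sqrt(5) / 1268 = 85598.79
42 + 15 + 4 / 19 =1087 / 19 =57.21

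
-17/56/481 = -17/26936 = -0.00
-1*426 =-426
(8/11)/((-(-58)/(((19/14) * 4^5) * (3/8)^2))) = 2.45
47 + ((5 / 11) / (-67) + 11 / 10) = 354447 / 7370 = 48.09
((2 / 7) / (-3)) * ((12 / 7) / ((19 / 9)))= -72 / 931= -0.08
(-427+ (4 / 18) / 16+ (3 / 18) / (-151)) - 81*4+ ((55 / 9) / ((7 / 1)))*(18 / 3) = -56754491 / 76104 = -745.75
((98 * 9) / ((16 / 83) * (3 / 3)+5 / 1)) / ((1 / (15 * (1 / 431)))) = 1098090 / 185761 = 5.91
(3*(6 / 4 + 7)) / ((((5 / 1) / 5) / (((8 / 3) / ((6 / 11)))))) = 374 / 3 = 124.67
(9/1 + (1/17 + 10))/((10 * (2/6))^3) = 0.51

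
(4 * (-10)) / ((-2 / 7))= 140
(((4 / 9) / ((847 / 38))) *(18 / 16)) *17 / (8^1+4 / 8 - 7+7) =38 / 847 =0.04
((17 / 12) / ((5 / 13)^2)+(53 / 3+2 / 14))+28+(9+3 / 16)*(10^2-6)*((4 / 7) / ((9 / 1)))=231461 / 2100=110.22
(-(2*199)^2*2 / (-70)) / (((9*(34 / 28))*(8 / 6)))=79202 / 255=310.60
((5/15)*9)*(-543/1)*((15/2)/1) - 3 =-24441/2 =-12220.50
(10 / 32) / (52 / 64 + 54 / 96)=5 / 22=0.23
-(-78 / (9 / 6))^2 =-2704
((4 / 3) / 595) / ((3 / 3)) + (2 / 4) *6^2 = 32134 / 1785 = 18.00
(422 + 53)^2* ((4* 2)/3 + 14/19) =2303750/3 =767916.67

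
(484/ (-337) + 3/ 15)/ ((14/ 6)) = -0.53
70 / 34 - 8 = -101 / 17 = -5.94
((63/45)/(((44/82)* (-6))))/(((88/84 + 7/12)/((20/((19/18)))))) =-144648/28633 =-5.05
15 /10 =3 /2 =1.50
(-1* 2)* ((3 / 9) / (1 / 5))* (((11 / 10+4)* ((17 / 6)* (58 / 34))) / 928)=-0.09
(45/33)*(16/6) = 40/11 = 3.64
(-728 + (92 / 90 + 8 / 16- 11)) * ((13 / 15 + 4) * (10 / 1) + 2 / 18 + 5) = -16062266 / 405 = -39659.92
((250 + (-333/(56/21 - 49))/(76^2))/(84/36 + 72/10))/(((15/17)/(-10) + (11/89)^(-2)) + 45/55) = 0.40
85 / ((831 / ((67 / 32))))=0.21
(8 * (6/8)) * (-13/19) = -78/19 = -4.11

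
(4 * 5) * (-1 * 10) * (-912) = 182400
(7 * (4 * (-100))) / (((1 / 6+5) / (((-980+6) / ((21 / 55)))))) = 42856000 / 31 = 1382451.61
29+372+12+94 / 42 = 8720 / 21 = 415.24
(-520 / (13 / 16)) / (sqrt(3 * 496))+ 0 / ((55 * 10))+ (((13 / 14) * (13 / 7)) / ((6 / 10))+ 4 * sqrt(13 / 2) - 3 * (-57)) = -160 * sqrt(93) / 93+ 2 * sqrt(26)+ 51119 / 294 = 167.48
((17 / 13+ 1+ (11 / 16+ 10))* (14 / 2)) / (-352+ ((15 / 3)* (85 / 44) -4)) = -29733 / 113204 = -0.26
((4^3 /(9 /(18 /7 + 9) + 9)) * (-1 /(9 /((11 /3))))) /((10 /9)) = -12 /5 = -2.40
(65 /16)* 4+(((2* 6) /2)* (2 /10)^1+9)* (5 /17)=77 /4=19.25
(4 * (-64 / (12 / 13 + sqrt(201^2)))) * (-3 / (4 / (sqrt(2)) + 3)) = 9984 / 875 - 6656 * sqrt(2) / 875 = 0.65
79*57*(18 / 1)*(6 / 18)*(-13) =-351234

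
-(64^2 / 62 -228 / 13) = -19556 / 403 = -48.53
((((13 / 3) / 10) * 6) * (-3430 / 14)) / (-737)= 637 / 737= 0.86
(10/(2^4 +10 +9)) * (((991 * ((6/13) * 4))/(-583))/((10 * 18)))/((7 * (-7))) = 3964/38993955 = 0.00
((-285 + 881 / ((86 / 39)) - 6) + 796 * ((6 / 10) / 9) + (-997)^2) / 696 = 1282480061 / 897840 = 1428.41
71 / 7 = 10.14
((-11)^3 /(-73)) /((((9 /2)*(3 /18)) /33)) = 58564 /73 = 802.25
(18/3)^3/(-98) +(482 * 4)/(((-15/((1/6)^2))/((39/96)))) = -386797/105840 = -3.65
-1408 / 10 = -704 / 5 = -140.80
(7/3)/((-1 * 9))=-7/27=-0.26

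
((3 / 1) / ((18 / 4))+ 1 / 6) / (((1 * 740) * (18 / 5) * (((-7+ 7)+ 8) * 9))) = 5 / 1150848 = 0.00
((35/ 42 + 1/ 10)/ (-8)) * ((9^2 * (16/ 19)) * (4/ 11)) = -3024/ 1045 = -2.89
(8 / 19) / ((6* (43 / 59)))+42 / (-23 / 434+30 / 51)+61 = 1350856979 / 9678999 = 139.57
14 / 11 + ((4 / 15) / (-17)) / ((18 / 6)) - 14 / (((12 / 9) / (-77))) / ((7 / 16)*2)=7786126 / 8415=925.27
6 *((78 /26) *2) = 36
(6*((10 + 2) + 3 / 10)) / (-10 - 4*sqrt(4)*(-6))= 369 / 190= 1.94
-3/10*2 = -3/5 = -0.60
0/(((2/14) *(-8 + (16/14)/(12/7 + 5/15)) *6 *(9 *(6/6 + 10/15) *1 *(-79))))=0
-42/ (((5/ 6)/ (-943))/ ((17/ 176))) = 1009953/ 220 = 4590.70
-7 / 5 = -1.40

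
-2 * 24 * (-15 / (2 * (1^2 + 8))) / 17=40 / 17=2.35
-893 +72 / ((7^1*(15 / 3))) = -31183 / 35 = -890.94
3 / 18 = 1 / 6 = 0.17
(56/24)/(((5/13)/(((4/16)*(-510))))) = -1547/2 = -773.50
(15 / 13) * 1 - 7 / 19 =194 / 247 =0.79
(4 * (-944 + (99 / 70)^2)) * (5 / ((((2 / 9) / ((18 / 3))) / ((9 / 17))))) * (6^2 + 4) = -8973113256 / 833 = -10772044.73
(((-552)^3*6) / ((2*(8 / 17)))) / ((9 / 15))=-1787088960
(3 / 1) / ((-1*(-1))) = 3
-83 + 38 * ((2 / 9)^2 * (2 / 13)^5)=-2496197975 / 30074733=-83.00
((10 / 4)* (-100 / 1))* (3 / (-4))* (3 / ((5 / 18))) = 2025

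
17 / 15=1.13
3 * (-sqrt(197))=-3 * sqrt(197)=-42.11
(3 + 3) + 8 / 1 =14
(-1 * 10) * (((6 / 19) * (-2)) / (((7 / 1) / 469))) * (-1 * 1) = -8040 / 19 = -423.16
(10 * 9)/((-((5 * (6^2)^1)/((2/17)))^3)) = -1/39795300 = -0.00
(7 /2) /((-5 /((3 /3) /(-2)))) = 7 /20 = 0.35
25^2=625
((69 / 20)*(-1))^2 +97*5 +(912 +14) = 569161 / 400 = 1422.90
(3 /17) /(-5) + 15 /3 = 4.96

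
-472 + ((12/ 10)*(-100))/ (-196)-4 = -23294/ 49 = -475.39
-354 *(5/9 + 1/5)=-4012/15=-267.47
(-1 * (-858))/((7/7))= 858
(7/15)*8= 56/15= 3.73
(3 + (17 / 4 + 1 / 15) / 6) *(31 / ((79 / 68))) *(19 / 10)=13407407 / 71100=188.57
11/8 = 1.38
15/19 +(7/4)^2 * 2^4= 946/19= 49.79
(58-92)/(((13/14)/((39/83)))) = -1428/83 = -17.20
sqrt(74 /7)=sqrt(518) /7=3.25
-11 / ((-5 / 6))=66 / 5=13.20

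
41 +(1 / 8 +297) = 2705 / 8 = 338.12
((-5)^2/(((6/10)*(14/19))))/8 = 2375/336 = 7.07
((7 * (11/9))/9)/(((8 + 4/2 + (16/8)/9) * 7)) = 11/828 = 0.01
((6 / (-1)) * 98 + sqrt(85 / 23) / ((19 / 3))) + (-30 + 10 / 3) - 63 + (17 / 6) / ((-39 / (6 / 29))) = -255486 / 377 + 3 * sqrt(1955) / 437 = -677.38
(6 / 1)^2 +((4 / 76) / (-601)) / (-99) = 40697317 / 1130481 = 36.00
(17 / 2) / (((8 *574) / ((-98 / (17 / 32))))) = -14 / 41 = -0.34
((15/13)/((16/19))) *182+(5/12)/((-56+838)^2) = 249.38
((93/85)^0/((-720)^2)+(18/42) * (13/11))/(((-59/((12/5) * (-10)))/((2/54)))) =20217677/2649477600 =0.01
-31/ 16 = -1.94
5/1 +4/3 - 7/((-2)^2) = 55/12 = 4.58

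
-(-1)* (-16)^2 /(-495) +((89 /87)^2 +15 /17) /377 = -1366181504 /2668034655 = -0.51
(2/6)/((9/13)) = 13/27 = 0.48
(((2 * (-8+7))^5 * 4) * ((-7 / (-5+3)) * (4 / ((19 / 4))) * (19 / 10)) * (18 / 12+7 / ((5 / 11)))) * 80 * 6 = -29073408 / 5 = -5814681.60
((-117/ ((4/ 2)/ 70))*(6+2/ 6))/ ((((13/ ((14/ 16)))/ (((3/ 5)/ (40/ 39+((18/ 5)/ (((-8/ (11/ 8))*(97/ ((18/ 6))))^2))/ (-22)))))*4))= -1967796754560/ 7707818051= -255.30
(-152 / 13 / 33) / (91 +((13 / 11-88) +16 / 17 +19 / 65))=-12920 / 197469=-0.07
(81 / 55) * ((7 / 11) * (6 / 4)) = 1701 / 1210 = 1.41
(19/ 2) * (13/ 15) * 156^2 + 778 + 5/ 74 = 74423453/ 370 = 201144.47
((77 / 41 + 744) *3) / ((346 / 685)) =62843955 / 14186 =4430.00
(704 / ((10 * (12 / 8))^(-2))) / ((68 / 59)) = 2336400 / 17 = 137435.29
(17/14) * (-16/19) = -136/133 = -1.02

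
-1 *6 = -6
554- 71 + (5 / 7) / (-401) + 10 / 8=5437139 / 11228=484.25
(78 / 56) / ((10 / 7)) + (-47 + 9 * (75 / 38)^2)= -158351 / 14440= -10.97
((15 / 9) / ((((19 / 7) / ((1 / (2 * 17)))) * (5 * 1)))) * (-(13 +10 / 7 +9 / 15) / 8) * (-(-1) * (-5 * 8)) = 263 / 969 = 0.27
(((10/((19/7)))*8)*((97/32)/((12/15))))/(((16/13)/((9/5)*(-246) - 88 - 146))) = -18669105/304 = -61411.53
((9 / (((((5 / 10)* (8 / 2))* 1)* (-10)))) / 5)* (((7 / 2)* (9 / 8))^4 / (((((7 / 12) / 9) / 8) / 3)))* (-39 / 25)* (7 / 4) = 447872434191 / 20480000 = 21868.77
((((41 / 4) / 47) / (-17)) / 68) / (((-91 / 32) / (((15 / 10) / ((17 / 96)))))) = 11808 / 21012901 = 0.00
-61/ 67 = -0.91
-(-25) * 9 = 225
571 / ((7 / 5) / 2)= 5710 / 7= 815.71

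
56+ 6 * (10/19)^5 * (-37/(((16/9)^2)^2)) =139713574181/2535525376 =55.10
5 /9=0.56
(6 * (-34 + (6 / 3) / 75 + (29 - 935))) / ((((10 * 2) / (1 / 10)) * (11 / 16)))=-281992 / 6875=-41.02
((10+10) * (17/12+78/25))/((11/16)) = 21776/165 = 131.98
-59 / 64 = -0.92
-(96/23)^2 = -9216/529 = -17.42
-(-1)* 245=245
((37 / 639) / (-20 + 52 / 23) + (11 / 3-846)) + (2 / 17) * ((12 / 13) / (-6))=-2854955711 / 3389256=-842.35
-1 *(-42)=42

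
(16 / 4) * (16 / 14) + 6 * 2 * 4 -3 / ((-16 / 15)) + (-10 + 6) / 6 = 18385 / 336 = 54.72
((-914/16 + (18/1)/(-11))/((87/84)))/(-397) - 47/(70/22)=-14.63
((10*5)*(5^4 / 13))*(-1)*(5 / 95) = -31250 / 247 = -126.52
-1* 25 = -25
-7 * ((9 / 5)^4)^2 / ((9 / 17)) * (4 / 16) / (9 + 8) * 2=-33480783 / 781250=-42.86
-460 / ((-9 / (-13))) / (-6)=2990 / 27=110.74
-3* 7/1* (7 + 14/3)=-245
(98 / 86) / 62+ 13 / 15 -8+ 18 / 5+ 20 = 659237 / 39990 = 16.49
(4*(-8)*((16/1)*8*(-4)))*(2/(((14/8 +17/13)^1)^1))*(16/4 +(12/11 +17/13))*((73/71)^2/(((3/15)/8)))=2899547.48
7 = 7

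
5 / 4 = 1.25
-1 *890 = -890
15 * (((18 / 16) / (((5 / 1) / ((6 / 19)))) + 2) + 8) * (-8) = -22962 / 19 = -1208.53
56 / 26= 28 / 13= 2.15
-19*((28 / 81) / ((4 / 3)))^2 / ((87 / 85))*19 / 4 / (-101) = 1503565 / 25622892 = 0.06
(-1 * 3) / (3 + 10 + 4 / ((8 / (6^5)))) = -3 / 3901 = -0.00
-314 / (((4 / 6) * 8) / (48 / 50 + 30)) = -182277 / 100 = -1822.77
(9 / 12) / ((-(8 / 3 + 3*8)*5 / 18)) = -81 / 800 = -0.10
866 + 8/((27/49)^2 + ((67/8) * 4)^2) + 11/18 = 168174279971/194058090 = 866.62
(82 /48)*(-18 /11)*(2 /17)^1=-123 /374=-0.33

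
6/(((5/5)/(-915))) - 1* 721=-6211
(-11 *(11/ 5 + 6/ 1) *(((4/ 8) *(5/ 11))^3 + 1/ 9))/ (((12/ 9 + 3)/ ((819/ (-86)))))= 10136553/ 416240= 24.35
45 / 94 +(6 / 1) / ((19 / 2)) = 1983 / 1786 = 1.11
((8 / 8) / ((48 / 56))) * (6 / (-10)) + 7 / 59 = -343 / 590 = -0.58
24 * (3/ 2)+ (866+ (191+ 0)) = 1093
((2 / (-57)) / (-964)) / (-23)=-1 / 631902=-0.00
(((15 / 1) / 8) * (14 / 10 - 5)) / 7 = -27 / 28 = -0.96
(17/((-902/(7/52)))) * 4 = -119/11726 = -0.01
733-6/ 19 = 13921/ 19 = 732.68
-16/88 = -2/11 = -0.18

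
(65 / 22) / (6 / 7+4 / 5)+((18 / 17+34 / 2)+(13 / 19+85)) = 43492309 / 412148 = 105.53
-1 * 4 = -4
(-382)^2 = 145924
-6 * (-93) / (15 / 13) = 2418 / 5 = 483.60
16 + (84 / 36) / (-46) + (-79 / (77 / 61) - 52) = -1048097 / 10626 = -98.64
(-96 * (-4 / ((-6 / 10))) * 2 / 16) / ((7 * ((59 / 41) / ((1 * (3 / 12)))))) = -820 / 413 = -1.99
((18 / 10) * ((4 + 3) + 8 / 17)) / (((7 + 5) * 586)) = 381 / 199240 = 0.00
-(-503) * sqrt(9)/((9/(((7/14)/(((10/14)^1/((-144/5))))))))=-84504/25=-3380.16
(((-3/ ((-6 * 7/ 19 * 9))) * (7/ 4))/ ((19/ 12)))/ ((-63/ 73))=-73/ 378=-0.19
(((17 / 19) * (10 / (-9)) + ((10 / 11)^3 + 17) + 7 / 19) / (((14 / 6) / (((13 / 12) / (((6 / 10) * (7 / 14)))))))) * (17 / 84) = 538383625 / 100372041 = 5.36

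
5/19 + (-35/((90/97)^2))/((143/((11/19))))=0.10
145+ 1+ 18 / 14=1031 / 7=147.29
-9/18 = -1/2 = -0.50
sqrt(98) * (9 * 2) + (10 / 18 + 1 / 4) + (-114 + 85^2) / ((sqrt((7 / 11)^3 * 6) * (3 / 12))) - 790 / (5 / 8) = -45475 / 36 + 126 * sqrt(2) + 156442 * sqrt(462) / 147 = 21789.78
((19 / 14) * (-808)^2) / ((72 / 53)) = 41089628 / 63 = 652216.32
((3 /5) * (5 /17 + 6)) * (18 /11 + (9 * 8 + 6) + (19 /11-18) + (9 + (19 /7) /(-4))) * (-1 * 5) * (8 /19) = -14174718 /24871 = -569.93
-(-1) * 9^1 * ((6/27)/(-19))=-2/19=-0.11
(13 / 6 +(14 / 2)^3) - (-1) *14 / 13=27007 / 78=346.24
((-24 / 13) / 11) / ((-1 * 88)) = 3 / 1573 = 0.00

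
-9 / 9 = -1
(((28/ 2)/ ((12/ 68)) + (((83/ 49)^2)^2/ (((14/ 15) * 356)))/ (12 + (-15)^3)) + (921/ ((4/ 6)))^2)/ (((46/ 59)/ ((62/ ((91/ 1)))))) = 5717033612281896529349/ 3427728676119384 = 1667878.11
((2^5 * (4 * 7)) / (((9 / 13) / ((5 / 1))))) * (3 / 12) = 14560 / 9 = 1617.78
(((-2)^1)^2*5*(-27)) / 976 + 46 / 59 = 3259 / 14396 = 0.23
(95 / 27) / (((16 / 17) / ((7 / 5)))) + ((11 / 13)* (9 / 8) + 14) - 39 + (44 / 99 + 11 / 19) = -1898359 / 106704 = -17.79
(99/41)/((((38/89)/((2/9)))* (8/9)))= 8811/6232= 1.41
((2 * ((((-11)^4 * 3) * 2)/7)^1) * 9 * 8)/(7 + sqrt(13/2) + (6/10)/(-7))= 30612574080/101203 - 2213719200 * sqrt(26)/101203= 190950.63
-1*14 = -14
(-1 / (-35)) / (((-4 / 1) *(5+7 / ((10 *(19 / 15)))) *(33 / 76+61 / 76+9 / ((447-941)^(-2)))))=-361 / 616354751215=-0.00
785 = 785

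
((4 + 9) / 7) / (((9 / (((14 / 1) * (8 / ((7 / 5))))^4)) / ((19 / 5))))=2023424000 / 63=32117841.27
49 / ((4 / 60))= 735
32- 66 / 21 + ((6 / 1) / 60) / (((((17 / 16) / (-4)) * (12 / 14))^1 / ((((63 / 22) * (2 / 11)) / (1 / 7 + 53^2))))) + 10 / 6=8102388256 / 265445565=30.52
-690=-690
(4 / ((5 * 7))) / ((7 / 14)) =8 / 35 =0.23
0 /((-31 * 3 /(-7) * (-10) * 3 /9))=0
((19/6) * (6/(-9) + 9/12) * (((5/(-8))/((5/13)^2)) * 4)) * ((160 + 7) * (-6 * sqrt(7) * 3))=536237 * sqrt(7)/40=35468.74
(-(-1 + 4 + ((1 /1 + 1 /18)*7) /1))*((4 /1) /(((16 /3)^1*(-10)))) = 187 /240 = 0.78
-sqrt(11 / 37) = -sqrt(407) / 37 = -0.55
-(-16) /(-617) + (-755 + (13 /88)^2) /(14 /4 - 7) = 3606888303 /16723168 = 215.68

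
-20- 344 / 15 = -644 / 15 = -42.93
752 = 752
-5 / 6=-0.83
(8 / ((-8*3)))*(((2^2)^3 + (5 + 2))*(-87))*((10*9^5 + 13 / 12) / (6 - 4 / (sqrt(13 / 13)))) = 14589853687 / 24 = 607910570.29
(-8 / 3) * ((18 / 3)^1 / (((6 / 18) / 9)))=-432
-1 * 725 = -725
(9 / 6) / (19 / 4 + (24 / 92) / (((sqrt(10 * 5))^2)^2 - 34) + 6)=56718 / 406483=0.14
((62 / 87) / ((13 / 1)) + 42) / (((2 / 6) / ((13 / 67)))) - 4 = 39792 / 1943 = 20.48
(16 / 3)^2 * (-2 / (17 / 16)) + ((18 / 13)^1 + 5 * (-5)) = -153467 / 1989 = -77.16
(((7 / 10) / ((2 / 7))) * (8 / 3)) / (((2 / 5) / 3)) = 49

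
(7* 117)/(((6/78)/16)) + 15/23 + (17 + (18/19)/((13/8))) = 967873306/5681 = 170370.24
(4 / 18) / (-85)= -2 / 765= -0.00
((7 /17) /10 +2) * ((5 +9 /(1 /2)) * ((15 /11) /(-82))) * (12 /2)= -71829 /15334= -4.68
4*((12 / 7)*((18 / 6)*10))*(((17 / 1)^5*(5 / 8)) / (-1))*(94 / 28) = -30029975550 / 49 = -612856643.88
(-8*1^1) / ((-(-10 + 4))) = -4 / 3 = -1.33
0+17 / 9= 17 / 9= 1.89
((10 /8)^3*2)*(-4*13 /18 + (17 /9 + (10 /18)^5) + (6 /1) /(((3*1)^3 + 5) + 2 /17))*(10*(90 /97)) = -27.55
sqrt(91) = 9.54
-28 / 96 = -7 / 24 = -0.29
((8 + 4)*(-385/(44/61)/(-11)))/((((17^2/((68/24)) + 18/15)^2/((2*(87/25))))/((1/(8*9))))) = 61915/11715264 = 0.01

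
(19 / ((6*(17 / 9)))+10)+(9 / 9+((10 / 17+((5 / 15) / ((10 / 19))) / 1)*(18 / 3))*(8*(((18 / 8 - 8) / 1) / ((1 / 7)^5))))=-5666516.81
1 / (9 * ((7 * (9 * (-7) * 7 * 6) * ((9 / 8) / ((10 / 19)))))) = -40 / 14252679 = -0.00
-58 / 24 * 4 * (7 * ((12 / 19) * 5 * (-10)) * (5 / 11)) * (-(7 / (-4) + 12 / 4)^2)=-634375 / 418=-1517.64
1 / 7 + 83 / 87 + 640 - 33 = 608.10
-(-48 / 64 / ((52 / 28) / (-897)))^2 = -2099601 / 16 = -131225.06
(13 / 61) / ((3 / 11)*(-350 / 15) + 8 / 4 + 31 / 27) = -3861 / 58255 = -0.07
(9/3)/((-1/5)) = -15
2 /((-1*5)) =-2 /5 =-0.40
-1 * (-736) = 736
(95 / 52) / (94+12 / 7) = 133 / 6968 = 0.02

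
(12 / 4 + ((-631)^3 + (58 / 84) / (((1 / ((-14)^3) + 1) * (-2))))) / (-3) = 2067450572494 / 24687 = 83746529.45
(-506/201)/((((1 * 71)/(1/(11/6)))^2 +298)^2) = -218592/25812073926307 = -0.00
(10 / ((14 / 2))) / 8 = 5 / 28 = 0.18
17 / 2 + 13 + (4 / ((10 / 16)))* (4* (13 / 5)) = 4403 / 50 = 88.06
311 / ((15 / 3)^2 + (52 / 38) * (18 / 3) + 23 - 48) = 5909 / 156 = 37.88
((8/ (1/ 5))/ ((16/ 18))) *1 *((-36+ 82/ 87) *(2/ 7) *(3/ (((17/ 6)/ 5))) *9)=-74115000/ 3451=-21476.38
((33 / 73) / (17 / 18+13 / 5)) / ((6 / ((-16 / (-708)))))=0.00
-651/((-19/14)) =9114/19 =479.68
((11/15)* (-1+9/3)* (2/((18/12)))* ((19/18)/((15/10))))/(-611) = -1672/742365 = -0.00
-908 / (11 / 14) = -12712 / 11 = -1155.64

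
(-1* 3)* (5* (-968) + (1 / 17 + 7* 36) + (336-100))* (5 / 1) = 1109745 / 17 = 65279.12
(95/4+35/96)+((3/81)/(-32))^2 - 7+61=58312225/746496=78.11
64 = 64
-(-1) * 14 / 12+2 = 19 / 6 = 3.17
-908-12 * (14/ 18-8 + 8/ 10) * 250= 55076/ 3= 18358.67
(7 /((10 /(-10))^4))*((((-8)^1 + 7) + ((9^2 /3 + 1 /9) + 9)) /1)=2212 /9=245.78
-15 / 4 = -3.75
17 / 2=8.50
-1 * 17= -17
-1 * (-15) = 15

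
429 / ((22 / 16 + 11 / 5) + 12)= 17160 / 623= 27.54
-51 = -51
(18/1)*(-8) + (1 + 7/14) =-285/2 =-142.50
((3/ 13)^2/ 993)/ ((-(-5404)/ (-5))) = -15/ 302294356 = -0.00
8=8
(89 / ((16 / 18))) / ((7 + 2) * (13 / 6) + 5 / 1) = 801 / 196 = 4.09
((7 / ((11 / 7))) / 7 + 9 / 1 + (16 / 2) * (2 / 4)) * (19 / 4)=1425 / 22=64.77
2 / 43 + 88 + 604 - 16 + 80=32510 / 43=756.05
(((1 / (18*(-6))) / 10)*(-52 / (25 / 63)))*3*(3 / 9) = 91 / 750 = 0.12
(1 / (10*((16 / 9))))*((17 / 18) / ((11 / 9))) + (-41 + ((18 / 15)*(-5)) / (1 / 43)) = -1052327 / 3520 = -298.96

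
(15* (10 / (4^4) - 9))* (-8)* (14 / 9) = 40145 / 24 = 1672.71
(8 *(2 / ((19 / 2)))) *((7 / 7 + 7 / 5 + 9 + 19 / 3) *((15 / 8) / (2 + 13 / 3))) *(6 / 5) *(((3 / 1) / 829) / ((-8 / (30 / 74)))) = -1134 / 582787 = -0.00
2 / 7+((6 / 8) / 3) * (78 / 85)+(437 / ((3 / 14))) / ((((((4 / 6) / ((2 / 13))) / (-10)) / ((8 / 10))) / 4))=-232965471 / 15470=-15059.18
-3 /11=-0.27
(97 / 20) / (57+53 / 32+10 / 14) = 5432 / 66495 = 0.08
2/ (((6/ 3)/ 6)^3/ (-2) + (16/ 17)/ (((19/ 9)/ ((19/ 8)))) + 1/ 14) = 3213/ 1786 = 1.80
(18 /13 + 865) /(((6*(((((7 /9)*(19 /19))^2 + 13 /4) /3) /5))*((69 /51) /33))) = 5118019830 /373451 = 13704.66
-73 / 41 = -1.78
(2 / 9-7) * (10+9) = -128.78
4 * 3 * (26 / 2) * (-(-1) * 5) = 780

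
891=891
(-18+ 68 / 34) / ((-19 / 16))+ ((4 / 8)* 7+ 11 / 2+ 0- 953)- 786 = -32614 / 19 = -1716.53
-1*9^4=-6561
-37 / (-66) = 37 / 66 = 0.56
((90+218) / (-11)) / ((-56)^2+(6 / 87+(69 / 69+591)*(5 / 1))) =-406 / 88393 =-0.00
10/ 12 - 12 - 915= -5557/ 6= -926.17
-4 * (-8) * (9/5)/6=48/5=9.60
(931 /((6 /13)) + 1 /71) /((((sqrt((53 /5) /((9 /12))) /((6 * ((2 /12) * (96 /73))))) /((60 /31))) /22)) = 9074408640 * sqrt(795) /8515669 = 30045.76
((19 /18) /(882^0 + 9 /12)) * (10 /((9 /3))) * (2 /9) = 760 /1701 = 0.45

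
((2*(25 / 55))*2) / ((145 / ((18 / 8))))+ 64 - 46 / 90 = 911788 / 14355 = 63.52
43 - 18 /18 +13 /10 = 433 /10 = 43.30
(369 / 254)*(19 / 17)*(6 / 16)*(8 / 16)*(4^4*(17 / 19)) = 8856 / 127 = 69.73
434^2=188356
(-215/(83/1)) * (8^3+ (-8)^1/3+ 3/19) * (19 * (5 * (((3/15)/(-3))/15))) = 1248763/2241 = 557.23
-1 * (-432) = 432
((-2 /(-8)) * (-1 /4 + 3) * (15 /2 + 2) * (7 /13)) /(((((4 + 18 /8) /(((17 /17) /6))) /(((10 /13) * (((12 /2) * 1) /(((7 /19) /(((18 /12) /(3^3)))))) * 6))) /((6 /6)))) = 3971 /10140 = 0.39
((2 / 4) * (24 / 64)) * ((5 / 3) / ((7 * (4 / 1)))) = 5 / 448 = 0.01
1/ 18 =0.06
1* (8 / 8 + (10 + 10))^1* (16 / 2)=168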